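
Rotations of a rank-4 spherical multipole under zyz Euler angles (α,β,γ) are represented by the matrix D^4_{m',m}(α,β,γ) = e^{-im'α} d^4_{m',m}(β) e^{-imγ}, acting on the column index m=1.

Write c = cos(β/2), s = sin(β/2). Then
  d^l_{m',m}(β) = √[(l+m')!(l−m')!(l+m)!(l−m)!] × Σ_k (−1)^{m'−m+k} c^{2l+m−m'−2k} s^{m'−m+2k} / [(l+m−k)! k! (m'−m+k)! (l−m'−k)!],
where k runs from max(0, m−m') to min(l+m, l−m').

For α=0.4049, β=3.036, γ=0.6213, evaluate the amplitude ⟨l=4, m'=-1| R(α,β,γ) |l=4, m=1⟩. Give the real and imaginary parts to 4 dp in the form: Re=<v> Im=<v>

D^4_{-1,1}(0.4049,3.036,0.6213) = e^{-i·-1·0.4049}·d^4_{-1,1}(3.036)·e^{-i·1·0.6213}. Compute d first:
Half-angle: c=0.052772, s=0.998607. N=√(6·120·120·6)=720.000000
Admissible k: 2..5 (factorial args all ≥0)
  k=2: (−1)^0·720.0000/(72)·0.0528^6·0.9986^2 = +0.000000
  k=3: (−1)^1·720.0000/(24)·0.0528^4·0.9986^4 = -0.000231
  k=4: (−1)^2·720.0000/(48)·0.0528^2·0.9986^6 = +0.041425
  k=5: (−1)^3·720.0000/(720)·0.0528^0·0.9986^8 = -0.988907
d^4_{-1,1}(3.036) = +0.000000 -0.000231 +0.041425 -0.988907 = -0.947713
Phases: e^{-i·(-1)·0.4049}=+0.919142+0.393927i, e^{-i·(1)·0.6213}=+0.813122-0.582093i ⇒ D=-0.925609+0.203488i

Re=-0.9256 Im=0.2035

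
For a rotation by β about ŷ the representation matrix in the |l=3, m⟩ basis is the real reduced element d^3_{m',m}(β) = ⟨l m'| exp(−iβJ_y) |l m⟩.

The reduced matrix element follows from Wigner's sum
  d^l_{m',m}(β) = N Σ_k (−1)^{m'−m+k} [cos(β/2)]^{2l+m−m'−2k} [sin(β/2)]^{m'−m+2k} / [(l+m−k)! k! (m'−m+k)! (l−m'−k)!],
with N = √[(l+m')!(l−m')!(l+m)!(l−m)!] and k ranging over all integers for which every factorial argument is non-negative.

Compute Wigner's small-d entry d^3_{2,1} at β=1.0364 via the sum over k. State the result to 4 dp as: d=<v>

d^3_{2,1}(β=1.0364) via Wigner's sum:
c=cos(1.0364/2)=0.868712, s=sin(1.0364/2)=0.495317; N=√[120·1·24·2]=75.894664
k: max(0,(1)−(2))=0 … min(3+(1),3−(2))=1
  k=0: (−1)^1·75.8947/(24)·0.8687^5·0.4953^1 = -0.774931
  k=1: (−1)^2·75.8947/(12)·0.8687^3·0.4953^3 = +0.503858
d^3_{2,1}(1.0364) = -0.774931 +0.503858 = -0.271073

d=-0.2711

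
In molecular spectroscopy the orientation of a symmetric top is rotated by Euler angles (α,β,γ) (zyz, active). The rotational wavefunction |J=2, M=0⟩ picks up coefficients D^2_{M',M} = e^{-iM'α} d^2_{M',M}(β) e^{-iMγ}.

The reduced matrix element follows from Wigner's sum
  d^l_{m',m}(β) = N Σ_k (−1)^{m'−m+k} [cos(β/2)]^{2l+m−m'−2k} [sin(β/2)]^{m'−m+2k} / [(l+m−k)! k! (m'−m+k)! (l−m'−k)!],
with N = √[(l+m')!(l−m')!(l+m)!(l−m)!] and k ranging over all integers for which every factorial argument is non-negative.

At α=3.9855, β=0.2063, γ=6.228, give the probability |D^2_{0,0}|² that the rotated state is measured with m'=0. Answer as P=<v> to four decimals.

P=0.8781

First d^2_{0,0}(β=0.2063), then the phase factors e^{-i(0)α} and e^{-i(0)γ}:
Half-angle: c=0.994685, s=0.102967. N=√(2·2·2·2)=4.000000
The bounds max(0,m−m')=0 and min(l+m,l−m')=2 give 3 terms
  k=0: (−1)^0·4.0000/(4)·0.9947^4·0.1030^0 = +0.978908
  k=1: (−1)^1·4.0000/(1)·0.9947^2·0.1030^2 = -0.041959
  k=2: (−1)^2·4.0000/(4)·0.9947^0·0.1030^4 = +0.000112
d^2_{0,0}(0.2063) = +0.978908 -0.041959 +0.000112 = +0.937061
|D^2_{0,0}|² = |d^2_{0,0}(β)|² = (+0.937061)² = 0.878083 (the z-rotation phases have unit modulus)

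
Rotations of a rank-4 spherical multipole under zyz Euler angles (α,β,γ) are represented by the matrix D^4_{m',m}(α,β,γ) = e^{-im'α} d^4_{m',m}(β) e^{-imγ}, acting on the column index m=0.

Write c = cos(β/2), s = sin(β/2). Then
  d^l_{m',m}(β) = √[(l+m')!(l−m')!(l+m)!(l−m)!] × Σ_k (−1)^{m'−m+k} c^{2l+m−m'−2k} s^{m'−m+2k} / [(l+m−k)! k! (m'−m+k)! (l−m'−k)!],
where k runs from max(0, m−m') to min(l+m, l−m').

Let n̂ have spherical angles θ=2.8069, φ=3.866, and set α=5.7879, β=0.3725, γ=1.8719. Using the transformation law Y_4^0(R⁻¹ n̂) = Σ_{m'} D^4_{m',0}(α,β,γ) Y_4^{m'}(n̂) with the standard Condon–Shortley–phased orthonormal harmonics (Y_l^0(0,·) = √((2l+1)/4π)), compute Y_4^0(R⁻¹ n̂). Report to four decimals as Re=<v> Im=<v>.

Need the full column D^4_{m',0} for m'=−4..4 at α=5.7879, β=0.3725, γ=1.8719.
cos(β/2)=0.982706, sin(β/2)=0.185175
d^4_{-4,0}: single k=4 term ⇒ +0.009174;  D = -0.003660-0.008413i
d^4_{-3,0}: k∈[3..4] ⇒ +0.068854 -0.002445 = +0.066409;  D = +0.005634-0.066170i
d^4_{-2,0}: k∈[2..4] ⇒ +0.292972 -0.027740 +0.000369 = +0.265601;  D = +0.145606-0.222133i
d^4_{-1,0}: k∈[1..4] ⇒ +0.732928 -0.156146 +0.005544 -0.000033 = +0.582294;  D = +0.512321-0.276754i
d^4_{0,0}: k∈[0..4] ⇒ +0.869736 -0.494112 +0.039475 -0.000623 +0.000001 = +0.414477;  D = +0.414477+0.000000i
d^4_{1,0}: k∈[0..3] ⇒ -0.732928 +0.156146 -0.005544 +0.000033 = -0.582294;  D = -0.512321-0.276754i
d^4_{2,0}: k∈[0..2] ⇒ +0.292972 -0.027740 +0.000369 = +0.265601;  D = +0.145606+0.222133i
d^4_{3,0}: k∈[0..1] ⇒ -0.068854 +0.002445 = -0.066409;  D = -0.005634-0.066170i
d^4_{4,0}: single k=0 term ⇒ +0.009174;  D = -0.003660+0.008413i
Y_4^{m'}(θ=2.8069,φ=3.866) and Σ D·Y over m':
  (-0.0037-0.0084i)·(-0.0050-0.0012i)  (+0.0056-0.0662i)·(-0.0237-0.0345i)  (+0.1456-0.2221i)·(+0.0230-0.1879i)  (+0.5123-0.2768i)·(+0.3567-0.3156i)  (+0.4145+0.0000i)·(+0.4328+0.0000i)  (-0.5123-0.2768i)·(-0.3567-0.3156i)  (+0.1456+0.2221i)·(+0.0230+0.1879i)  (-0.0056-0.0662i)·(+0.0237-0.0345i)  (-0.0037+0.0084i)·(-0.0050+0.0012i)
Y_4^0(R⁻¹ n̂) = +0.288563-0.000000i

Re=0.2886 Im=0.0000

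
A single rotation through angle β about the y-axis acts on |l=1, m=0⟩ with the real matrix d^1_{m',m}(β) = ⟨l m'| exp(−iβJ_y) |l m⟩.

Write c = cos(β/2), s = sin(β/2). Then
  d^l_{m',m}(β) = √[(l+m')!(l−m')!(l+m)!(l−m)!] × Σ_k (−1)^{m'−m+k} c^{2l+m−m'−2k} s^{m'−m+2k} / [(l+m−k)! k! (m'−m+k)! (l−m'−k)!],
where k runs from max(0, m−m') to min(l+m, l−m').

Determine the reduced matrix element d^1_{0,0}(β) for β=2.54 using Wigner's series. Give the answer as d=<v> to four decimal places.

d=-0.8244

d^1_{0,0}(β=2.54) via Wigner's sum:
Half-angle: c=0.296281, s=0.955101. N=√(1·1·1·1)=1.000000
Admissible k: 0..1 (factorial args all ≥0)
  k=0: (−1)^0·1.0000/(1)·0.2963^2·0.9551^0 = +0.087782
  k=1: (−1)^1·1.0000/(1)·0.2963^0·0.9551^2 = -0.912218
d^1_{0,0}(2.54) = +0.087782 -0.912218 = -0.824435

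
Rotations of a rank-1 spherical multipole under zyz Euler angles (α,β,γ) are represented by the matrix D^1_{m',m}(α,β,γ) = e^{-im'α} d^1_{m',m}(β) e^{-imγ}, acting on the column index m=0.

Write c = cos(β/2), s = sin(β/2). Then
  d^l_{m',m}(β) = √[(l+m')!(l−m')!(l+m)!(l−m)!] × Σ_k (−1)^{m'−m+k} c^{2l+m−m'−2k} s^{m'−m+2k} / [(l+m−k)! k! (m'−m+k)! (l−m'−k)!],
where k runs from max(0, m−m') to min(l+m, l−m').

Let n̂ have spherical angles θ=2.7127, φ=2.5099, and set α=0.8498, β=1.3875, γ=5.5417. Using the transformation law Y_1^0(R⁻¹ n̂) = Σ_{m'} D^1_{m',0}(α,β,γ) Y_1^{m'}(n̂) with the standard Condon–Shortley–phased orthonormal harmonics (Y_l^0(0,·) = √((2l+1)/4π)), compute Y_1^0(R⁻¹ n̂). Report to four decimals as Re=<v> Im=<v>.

Need the full column D^1_{m',0} for m'=−1..1 at α=0.8498, β=1.3875, γ=5.5417.
cos(β/2)=0.768854, sin(β/2)=0.639425
d^1_{-1,0}: single k=1 term ⇒ +0.695261;  D = +0.458965+0.522245i
d^1_{0,0}: k∈[0..1] ⇒ +0.591136 -0.408864 = +0.182272;  D = +0.182272+0.000000i
d^1_{1,0}: single k=0 term ⇒ -0.695261;  D = -0.458965+0.522245i
Y_1^{m'}(θ=2.7127,φ=2.5099) and Σ D·Y over m':
  (+0.4590+0.5222i)·(-0.1160-0.0848i)  (+0.1823+0.0000i)·(-0.4443+0.0000i)  (-0.4590+0.5222i)·(+0.1160-0.0848i)
Y_1^0(R⁻¹ n̂) = -0.098810+0.000000i

Re=-0.0988 Im=0.0000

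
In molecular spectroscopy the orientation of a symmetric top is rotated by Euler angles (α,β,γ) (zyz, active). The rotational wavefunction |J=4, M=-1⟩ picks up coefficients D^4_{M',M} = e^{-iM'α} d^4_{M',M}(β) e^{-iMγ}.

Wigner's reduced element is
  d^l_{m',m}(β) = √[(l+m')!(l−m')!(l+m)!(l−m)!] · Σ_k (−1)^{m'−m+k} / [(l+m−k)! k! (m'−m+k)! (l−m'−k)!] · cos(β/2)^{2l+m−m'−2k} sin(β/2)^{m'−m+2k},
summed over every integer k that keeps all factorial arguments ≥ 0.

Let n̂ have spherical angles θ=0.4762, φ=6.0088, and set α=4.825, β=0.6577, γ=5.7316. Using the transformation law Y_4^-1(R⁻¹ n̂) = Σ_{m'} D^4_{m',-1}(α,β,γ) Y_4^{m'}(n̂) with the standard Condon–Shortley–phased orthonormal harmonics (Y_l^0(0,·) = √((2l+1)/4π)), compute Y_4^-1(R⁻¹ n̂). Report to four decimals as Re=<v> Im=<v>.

Re=-0.3444 Im=-0.0900

Need the full column D^4_{m',-1} for m'=−4..4 at α=4.825, β=0.6577, γ=5.7316.
cos(β/2)=0.946414, sin(β/2)=0.322955
d^4_{-4,-1}: single k=3 term ⇒ +0.191393;  D = +0.190415-0.019325i
d^4_{-3,-1}: k∈[2..3] ⇒ +0.594897 -0.115455 = +0.479442;  D = +0.101703+0.468531i
d^4_{-2,-1}: k∈[1..3] ⇒ +0.931853 -0.542548 +0.042118 = +0.431423;  D = -0.408650+0.138314i
d^4_{-1,-1}: k∈[0..3] ⇒ +0.643651 -1.124250 +0.261827 -0.010163 = -0.228935;  D = +0.097300+0.207229i
d^4_{0,-1}: k∈[0..3] ⇒ -0.982259 +0.686275 -0.079913 +0.001551 = -0.374346;  D = -0.318829+0.196172i
d^4_{1,-1}: k∈[0..3] ⇒ +0.749500 -0.261827 +0.015244 -0.000118 = +0.502799;  D = +0.309939+0.395910i
d^4_{2,-1}: k∈[0..2] ⇒ -0.361699 +0.063177 -0.001471 = -0.299993;  D = +0.213942-0.210297i
d^4_{3,-1}: k∈[0..1] ⇒ +0.115455 -0.008066 = +0.107388;  D = -0.083409-0.067640i
d^4_{4,-1}: single k=0 term ⇒ -0.022287;  D = -0.012004+0.018778i
Y_4^{m'}(θ=0.4762,φ=6.0088) and Σ D·Y over m':
  (+0.1904-0.0193i)·(+0.0089+0.0174i)  (+0.1017+0.4685i)·(+0.0729+0.0786i)  (-0.4086+0.1383i)·(+0.2716+0.1661i)  (+0.0973+0.2072i)·(+0.4692+0.1321i)  (-0.3188+0.1962i)·(+0.1206+0.0000i)  (+0.3099+0.3959i)·(-0.4692+0.1321i)  (+0.2139-0.2103i)·(+0.2716-0.1661i)  (-0.0834-0.0676i)·(-0.0729+0.0786i)  (-0.0120+0.0188i)·(+0.0089-0.0174i)
Y_4^-1(R⁻¹ n̂) = -0.344429-0.090018i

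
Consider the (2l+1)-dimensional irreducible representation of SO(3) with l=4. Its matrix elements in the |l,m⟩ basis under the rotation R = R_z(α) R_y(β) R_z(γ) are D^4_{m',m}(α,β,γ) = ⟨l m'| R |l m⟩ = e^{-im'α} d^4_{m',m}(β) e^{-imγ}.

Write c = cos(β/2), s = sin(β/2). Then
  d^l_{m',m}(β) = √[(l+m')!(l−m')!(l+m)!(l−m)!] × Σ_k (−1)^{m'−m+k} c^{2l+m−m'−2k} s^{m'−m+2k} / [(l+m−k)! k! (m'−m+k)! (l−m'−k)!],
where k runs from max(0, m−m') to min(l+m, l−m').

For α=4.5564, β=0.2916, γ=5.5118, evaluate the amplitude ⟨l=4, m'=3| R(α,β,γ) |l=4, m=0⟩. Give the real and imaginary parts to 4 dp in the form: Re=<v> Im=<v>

D^4_{3,0}(4.5564,0.2916,5.5118) = e^{-i·3·4.5564}·d^4_{3,0}(0.2916)·e^{-i·0·5.5118}. Compute d first:
Half-angle: c=0.989390, s=0.145284. N=√(5040·1·24·24)=1703.830978
Admissible k: 0..1 (factorial args all ≥0)
  k=0: (−1)^3·1703.8310/(144)·0.9894^5·0.1453^3 = -0.034400
  k=1: (−1)^4·1703.8310/(144)·0.9894^3·0.1453^5 = +0.000742
d^4_{3,0}(0.2916) = -0.034400 +0.000742 = -0.033658
Phases: e^{-i·(3)·4.5564}=+0.451073-0.892487i, e^{-i·(0)·5.5118}=+1.000000+0.000000i ⇒ D=-0.015182+0.030039i

Re=-0.0152 Im=0.0300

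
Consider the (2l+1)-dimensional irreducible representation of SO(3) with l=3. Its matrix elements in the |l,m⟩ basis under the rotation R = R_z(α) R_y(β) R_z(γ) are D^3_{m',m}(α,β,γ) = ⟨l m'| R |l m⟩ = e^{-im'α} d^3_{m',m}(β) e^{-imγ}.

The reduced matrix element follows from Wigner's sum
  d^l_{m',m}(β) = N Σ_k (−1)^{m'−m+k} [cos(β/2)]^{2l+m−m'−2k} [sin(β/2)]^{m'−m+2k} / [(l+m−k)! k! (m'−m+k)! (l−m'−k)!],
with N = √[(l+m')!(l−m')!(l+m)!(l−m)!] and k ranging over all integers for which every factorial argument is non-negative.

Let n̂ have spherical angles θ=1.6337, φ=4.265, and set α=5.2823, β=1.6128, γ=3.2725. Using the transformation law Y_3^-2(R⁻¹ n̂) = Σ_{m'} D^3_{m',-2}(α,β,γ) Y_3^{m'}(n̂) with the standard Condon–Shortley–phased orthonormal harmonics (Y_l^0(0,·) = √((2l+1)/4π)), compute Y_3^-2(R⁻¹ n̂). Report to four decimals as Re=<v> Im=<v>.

Need the full column D^3_{m',-2} for m'=−3..3 at α=5.2823, β=1.6128, γ=3.2725.
cos(β/2)=0.692101, sin(β/2)=0.721800
d^3_{-3,-2}: single k=1 term ⇒ +0.280764;  D = -0.258518-0.109529i
d^3_{-2,-2}: k∈[0..1] ⇒ +0.109905 -0.597700 = -0.487794;  D = +0.082122+0.480832i
d^3_{-1,-2}: k∈[0..1] ⇒ -0.362465 +0.788479 = +0.426015;  D = +0.314865-0.286964i
d^3_{0,-2}: k∈[0..1] ⇒ +0.654747 -0.712145 = -0.057398;  D = -0.055442-0.014856i
d^3_{1,-2}: k∈[0..1] ⇒ -0.788479 +0.428800 = -0.359679;  D = -0.109071-0.342743i
d^3_{2,-2}: k∈[0..1] ⇒ +0.650096 -0.141417 = +0.508679;  D = -0.324886+0.391412i
d^3_{3,-2}: single k=0 term ⇒ -0.332147;  D = +0.329643+0.040711i
Y_3^{m'}(θ=1.6337,φ=4.265) and Σ D·Y over m':
  (-0.2585-0.1095i)·(+0.4040-0.0940i)  (+0.0821+0.4808i)·(+0.0400+0.0499i)  (+0.3149-0.2870i)·(+0.1368-0.2851i)  (-0.0554-0.0149i)·(+0.0699+0.0000i)  (-0.1091-0.3427i)·(-0.1368-0.2851i)  (-0.3249+0.3914i)·(+0.0400-0.0499i)  (+0.3296+0.0407i)·(-0.4040-0.0940i)
Y_3^-2(R⁻¹ n̂) = -0.383635-0.064208i

Re=-0.3836 Im=-0.0642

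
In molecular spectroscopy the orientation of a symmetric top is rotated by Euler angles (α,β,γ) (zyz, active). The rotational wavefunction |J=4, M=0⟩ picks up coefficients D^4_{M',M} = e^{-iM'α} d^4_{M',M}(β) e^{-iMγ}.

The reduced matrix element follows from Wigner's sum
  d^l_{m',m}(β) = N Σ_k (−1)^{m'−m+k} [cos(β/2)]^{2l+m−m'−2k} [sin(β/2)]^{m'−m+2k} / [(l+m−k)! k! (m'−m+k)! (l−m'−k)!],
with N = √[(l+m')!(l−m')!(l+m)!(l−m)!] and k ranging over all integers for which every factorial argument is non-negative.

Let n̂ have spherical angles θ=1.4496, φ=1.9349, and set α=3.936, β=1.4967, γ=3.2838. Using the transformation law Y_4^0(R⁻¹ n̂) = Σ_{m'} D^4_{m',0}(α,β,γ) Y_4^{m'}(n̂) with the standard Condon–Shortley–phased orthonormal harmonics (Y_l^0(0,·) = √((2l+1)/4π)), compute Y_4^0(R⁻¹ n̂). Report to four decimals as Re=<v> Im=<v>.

Need the full column D^4_{m',0} for m'=−4..4 at α=3.936, β=1.4967, γ=3.2838.
cos(β/2)=0.732813, sin(β/2)=0.680431
d^4_{-4,0}: single k=4 term ⇒ +0.517197;  D = -0.516861-0.018634i
d^4_{-3,0}: k∈[3..4] ⇒ +0.787735 -0.679144 = +0.108591;  D = +0.078832-0.074682i
d^4_{-2,0}: k∈[2..4] ⇒ +0.680215 -1.563856 +0.505603 = -0.378038;  D = +0.006811-0.377976i
d^4_{-1,0}: k∈[1..4] ⇒ +0.345342 -1.786414 +1.540153 -0.221307 = -0.122226;  D = +0.085645+0.087202i
d^4_{0,0}: k∈[0..4] ⇒ +0.083166 -1.147216 +2.225407 -0.852724 +0.045948 = +0.354581;  D = +0.354581+0.000000i
d^4_{1,0}: k∈[0..3] ⇒ -0.345342 +1.786414 -1.540153 +0.221307 = +0.122226;  D = -0.085645+0.087202i
d^4_{2,0}: k∈[0..2] ⇒ +0.680215 -1.563856 +0.505603 = -0.378038;  D = +0.006811+0.377976i
d^4_{3,0}: k∈[0..1] ⇒ -0.787735 +0.679144 = -0.108591;  D = -0.078832-0.074682i
d^4_{4,0}: single k=0 term ⇒ +0.517197;  D = -0.516861+0.018634i
Y_4^{m'}(θ=1.4496,φ=1.9349) and Σ D·Y over m':
  (-0.5169-0.0186i)·(+0.0490-0.4269i)  (+0.0788-0.0747i)·(+0.1314+0.0682i)  (+0.0068-0.3780i)·(+0.2209-0.1969i)  (+0.0856+0.0872i)·(+0.0586+0.1537i)  (+0.3546+0.0000i)·(+0.2718+0.0000i)  (-0.0856+0.0872i)·(-0.0586+0.1537i)  (+0.0068+0.3780i)·(+0.2209+0.1969i)  (-0.0788-0.0747i)·(-0.1314+0.0682i)  (-0.5169+0.0186i)·(+0.0490+0.4269i)
Y_4^0(R⁻¹ n̂) = -0.101989+0.000000i

Re=-0.1020 Im=0.0000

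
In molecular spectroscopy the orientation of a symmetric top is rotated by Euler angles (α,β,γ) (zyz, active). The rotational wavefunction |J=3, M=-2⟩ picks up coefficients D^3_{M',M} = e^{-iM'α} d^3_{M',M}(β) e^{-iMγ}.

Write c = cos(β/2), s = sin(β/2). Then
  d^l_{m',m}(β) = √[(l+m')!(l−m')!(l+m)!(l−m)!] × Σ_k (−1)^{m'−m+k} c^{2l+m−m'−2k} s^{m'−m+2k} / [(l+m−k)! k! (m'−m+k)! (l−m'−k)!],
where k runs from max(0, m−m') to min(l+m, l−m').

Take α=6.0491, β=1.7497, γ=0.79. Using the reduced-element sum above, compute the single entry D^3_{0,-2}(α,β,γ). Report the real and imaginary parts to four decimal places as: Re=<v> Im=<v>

Split into d^3_{0,-2}(β=1.7497) × two z-phases.
c=cos(1.7497/2)=0.641112, s=sin(1.7497/2)=0.767447; N=√[6·6·1·120]=65.726707
k: max(0,(-2)−(0))=0 … min(3+(-2),3−(0))=1
  k=0: (−1)^2·65.7267/(12)·0.6411^4·0.7674^2 = +0.544996
  k=1: (−1)^3·65.7267/(12)·0.6411^2·0.7674^4 = -0.780949
d^3_{0,-2}(1.7497) = +0.544996 -0.780949 = -0.235953
Attach z-rotation phases: D = e^{-i(0)(6.0491)}·(-0.235953)·e^{-i(-2)(0.79)} = +0.002172-0.235943i

Re=0.0022 Im=-0.2359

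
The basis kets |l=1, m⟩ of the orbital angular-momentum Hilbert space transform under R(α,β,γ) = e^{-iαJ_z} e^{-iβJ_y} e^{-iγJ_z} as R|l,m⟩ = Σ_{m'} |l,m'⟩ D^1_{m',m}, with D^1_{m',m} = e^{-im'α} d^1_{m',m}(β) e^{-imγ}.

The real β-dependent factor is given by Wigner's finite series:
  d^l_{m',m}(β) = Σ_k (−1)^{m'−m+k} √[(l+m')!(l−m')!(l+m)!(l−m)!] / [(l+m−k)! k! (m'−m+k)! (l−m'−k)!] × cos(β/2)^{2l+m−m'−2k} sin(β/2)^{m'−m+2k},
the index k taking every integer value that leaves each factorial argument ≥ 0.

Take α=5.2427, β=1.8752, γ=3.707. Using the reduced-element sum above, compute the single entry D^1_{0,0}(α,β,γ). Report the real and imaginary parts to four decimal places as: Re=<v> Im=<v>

Re=-0.2997 Im=0.0000

Split into d^1_{0,0}(β=1.8752) × two z-phases.
c=cos(1.8752/2)=0.591724, s=sin(1.8752/2)=0.806140; N=√[1·1·1·1]=1.000000
Admissible k: 0..1 (factorial args all ≥0)
  k=0: (−1)^0·1.0000/(1)·0.5917^2·0.8061^0 = +0.350138
  k=1: (−1)^1·1.0000/(1)·0.5917^0·0.8061^2 = -0.649862
d^1_{0,0}(1.8752) = +0.350138 -0.649862 = -0.299724
Attach z-rotation phases: D = e^{-i(0)(5.2427)}·(-0.299724)·e^{-i(0)(3.707)} = -0.299724+0.000000i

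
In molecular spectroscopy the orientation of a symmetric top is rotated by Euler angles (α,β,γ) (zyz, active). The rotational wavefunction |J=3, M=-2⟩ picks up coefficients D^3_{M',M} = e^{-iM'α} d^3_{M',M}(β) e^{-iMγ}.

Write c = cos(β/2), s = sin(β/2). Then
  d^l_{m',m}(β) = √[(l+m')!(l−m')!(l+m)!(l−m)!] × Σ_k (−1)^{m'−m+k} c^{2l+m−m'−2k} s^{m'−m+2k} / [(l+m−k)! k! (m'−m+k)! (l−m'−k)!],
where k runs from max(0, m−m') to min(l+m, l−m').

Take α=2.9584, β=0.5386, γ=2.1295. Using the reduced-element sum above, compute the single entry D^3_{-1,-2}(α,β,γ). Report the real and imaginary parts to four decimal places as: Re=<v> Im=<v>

Split into d^3_{-1,-2}(β=0.5386) × two z-phases.
Half-angle: c=0.963957, s=0.266057. N=√(2·24·1·120)=75.894664
k: max(0,(-2)−(-1))=0 … min(3+(-2),3−(-1))=1
  k=0: (−1)^1·75.8947/(24)·0.9640^5·0.2661^1 = -0.700267
  k=1: (−1)^2·75.8947/(12)·0.9640^3·0.2661^3 = +0.106691
d^3_{-1,-2}(0.5386) = -0.700267 +0.106691 = -0.593576
D = (-0.983267+0.182170i)·(-0.593576)·(-0.438015-0.898968i) = -0.352851-0.477314i

Re=-0.3529 Im=-0.4773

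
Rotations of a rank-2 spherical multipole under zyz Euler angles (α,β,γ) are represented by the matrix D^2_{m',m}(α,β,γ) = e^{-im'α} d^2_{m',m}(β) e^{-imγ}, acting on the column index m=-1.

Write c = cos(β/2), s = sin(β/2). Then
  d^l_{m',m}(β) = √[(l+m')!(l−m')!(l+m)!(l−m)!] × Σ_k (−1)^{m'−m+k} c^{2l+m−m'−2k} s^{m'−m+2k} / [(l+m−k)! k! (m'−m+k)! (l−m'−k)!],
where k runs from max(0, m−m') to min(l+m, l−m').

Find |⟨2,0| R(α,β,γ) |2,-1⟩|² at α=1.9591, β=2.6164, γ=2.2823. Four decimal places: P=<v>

P=0.2823

First d^2_{0,-1}(β=2.6164), then the phase factors e^{-i(0)α} and e^{-i(-1)γ}:
With c≡cos(β/2)=0.259589 and s≡sin(β/2)=0.965719, N=[2·2·1·6]^{1/2}=4.898979
k∈{0,1} keeps every argument non-negative
  k=0: (−1)^1·4.8990/(2)·0.2596^3·0.9657^1 = -0.041379
  k=1: (−1)^2·4.8990/(2)·0.2596^1·0.9657^3 = +0.572683
d^2_{0,-1}(2.6164) = -0.041379 +0.572683 = +0.531303
|D^2_{0,-1}|² = |d^2_{0,-1}(β)|² = (+0.531303)² = 0.282283 (the z-rotation phases have unit modulus)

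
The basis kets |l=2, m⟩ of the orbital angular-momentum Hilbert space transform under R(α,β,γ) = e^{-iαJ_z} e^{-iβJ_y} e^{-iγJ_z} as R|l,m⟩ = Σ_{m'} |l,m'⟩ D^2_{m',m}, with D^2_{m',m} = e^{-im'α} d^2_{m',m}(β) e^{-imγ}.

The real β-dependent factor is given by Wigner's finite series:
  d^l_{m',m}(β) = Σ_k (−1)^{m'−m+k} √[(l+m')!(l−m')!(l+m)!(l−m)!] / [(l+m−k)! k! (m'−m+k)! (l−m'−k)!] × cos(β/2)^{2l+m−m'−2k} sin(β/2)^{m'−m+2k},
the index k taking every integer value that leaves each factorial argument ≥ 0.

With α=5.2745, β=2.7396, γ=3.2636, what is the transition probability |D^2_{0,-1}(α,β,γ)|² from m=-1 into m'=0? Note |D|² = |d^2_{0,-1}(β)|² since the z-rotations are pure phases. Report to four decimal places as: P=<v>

P=0.1945

Split into d^2_{0,-1}(β=2.7396) × two z-phases.
Half-angle: c=0.199646, s=0.979868. N=√(2·2·1·6)=4.898979
The bounds max(0,m−m')=0 and min(l+m,l−m')=1 give 2 terms
  k=0: (−1)^1·4.8990/(2)·0.1996^3·0.9799^1 = -0.019100
  k=1: (−1)^2·4.8990/(2)·0.1996^1·0.9799^3 = +0.460085
d^2_{0,-1}(2.7396) = -0.019100 +0.460085 = +0.440986
|D^2_{0,-1}|² = |d^2_{0,-1}(β)|² = (+0.440986)² = 0.194469 (the z-rotation phases have unit modulus)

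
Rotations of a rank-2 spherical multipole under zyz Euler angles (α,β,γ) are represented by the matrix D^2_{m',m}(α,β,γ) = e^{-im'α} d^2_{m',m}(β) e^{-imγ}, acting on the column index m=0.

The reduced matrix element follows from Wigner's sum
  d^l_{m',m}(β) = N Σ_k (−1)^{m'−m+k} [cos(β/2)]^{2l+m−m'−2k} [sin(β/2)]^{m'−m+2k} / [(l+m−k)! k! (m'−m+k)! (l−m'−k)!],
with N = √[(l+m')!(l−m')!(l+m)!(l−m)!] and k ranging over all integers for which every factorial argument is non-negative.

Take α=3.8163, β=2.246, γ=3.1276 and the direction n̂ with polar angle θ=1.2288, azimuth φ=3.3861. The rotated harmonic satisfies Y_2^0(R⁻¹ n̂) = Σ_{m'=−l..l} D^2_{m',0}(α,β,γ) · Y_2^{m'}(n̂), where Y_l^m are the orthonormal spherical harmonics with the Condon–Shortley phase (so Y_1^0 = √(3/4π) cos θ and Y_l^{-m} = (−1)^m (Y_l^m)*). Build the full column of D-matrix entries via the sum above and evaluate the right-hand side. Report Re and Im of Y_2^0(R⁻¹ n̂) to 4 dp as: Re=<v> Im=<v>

Re=-0.1163 Im=0.0000

Need the full column D^2_{m',0} for m'=−2..2 at α=3.8163, β=2.246, γ=3.1276.
cos(β/2)=0.432980, sin(β/2)=0.901403
d^2_{-2,0}: single k=2 term ⇒ +0.373121;  D = +0.081929+0.364015i
d^2_{-1,0}: k∈[1..2] ⇒ +0.179225 -0.776786 = -0.597561;  D = +0.466629+0.373278i
d^2_{0,0}: k∈[0..2] ⇒ +0.035146 -0.609305 +0.660202 = +0.086043;  D = +0.086043+0.000000i
d^2_{1,0}: k∈[0..1] ⇒ -0.179225 +0.776786 = +0.597561;  D = -0.466629+0.373278i
d^2_{2,0}: single k=0 term ⇒ +0.373121;  D = +0.081929-0.364015i
Y_2^{m'}(θ=1.2288,φ=3.3861) and Σ D·Y over m':
  (+0.0819+0.3640i)·(+0.3026-0.1610i)  (+0.4666+0.3733i)·(-0.2368+0.0591i)  (+0.0860+0.0000i)·(-0.2090+0.0000i)  (-0.4666+0.3733i)·(+0.2368+0.0591i)  (+0.0819-0.3640i)·(+0.3026+0.1610i)
Y_2^0(R⁻¹ n̂) = -0.116273+0.000000i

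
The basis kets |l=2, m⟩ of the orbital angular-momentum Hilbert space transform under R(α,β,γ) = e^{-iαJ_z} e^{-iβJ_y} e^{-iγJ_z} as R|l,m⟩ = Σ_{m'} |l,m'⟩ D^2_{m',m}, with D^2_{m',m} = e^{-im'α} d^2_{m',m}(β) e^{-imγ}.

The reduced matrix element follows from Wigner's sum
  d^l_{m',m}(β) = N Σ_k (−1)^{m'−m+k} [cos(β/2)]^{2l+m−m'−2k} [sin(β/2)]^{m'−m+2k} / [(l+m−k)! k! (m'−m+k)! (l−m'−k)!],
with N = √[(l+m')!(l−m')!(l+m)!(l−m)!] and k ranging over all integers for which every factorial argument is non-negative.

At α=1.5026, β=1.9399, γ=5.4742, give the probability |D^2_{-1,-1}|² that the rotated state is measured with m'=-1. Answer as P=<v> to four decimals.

P=0.3028

D^2_{-1,-1}(1.5026,1.9399,5.4742) = e^{-i·-1·1.5026}·d^2_{-1,-1}(1.9399)·e^{-i·-1·5.4742}. Compute d first:
With c≡cos(β/2)=0.565341 and s≡sin(β/2)=0.824857, N=[1·6·1·6]^{1/2}=6.000000
k∈{0,1} keeps every argument non-negative
  k=0: (−1)^0·6.0000/(6)·0.5653^4·0.8249^0 = +0.102151
  k=1: (−1)^1·6.0000/(2)·0.5653^2·0.8249^2 = -0.652379
d^2_{-1,-1}(1.9399) = +0.102151 -0.652379 = -0.550228
|D^2_{-1,-1}|² = |d^2_{-1,-1}(β)|² = (-0.550228)² = 0.302751 (the z-rotation phases have unit modulus)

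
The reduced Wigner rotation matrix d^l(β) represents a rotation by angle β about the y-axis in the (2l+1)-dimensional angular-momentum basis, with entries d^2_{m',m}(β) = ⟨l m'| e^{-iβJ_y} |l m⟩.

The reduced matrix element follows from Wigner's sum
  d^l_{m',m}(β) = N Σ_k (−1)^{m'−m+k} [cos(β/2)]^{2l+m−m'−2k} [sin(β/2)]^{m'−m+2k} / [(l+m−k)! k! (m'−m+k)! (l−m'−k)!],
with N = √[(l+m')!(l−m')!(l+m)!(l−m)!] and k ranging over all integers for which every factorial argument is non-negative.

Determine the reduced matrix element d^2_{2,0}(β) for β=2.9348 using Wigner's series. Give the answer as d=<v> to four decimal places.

d^2_{2,0}(β=2.9348) via Wigner's sum:
Half-angle: c=0.103212, s=0.994659. N=√(24·1·2·2)=9.797959
Admissible k: 0..0 (factorial args all ≥0)
  k=0: (−1)^2·9.7980/(4)·0.1032^2·0.9947^2 = +0.025816
d^2_{2,0}(2.9348) = +0.025816

d=0.0258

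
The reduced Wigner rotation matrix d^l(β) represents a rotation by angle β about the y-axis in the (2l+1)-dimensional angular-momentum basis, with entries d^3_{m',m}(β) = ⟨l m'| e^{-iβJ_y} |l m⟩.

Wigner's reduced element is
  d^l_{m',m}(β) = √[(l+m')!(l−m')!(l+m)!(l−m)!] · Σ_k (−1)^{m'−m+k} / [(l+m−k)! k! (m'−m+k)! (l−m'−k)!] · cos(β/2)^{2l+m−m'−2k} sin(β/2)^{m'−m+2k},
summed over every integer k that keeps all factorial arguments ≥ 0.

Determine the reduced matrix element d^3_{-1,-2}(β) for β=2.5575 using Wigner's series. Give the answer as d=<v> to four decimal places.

d=0.1266

d^3_{-1,-2}(β=2.5575) via Wigner's sum:
Half-angle: c=0.287913, s=0.957657. N=√(2·24·1·120)=75.894664
k: max(0,(-2)−(-1))=0 … min(3+(-2),3−(-1))=1
  k=0: (−1)^1·75.8947/(24)·0.2879^5·0.9577^1 = -0.005991
  k=1: (−1)^2·75.8947/(12)·0.2879^3·0.9577^3 = +0.132569
d^3_{-1,-2}(2.5575) = -0.005991 +0.132569 = +0.126578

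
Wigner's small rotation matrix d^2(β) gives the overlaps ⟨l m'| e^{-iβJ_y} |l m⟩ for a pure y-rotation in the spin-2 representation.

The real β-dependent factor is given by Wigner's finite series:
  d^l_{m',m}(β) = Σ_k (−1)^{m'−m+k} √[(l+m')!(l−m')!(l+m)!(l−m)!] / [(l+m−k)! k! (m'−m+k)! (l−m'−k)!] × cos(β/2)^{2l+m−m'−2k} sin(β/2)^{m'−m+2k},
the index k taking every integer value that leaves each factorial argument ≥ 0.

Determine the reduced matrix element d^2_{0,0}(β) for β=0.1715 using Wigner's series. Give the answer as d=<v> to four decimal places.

d=0.9563

d^2_{0,0}(β=0.1715) via Wigner's sum:
Half-angle: c=0.996326, s=0.085645. N=√(2·2·2·2)=4.000000
k: max(0,(0)−(0))=0 … min(2+(0),2−(0))=2
  k=0: (−1)^0·4.0000/(4)·0.9963^4·0.0856^0 = +0.985384
  k=1: (−1)^1·4.0000/(1)·0.9963^2·0.0856^2 = -0.029125
  k=2: (−1)^2·4.0000/(4)·0.9963^0·0.0856^4 = +0.000054
d^2_{0,0}(0.1715) = +0.985384 -0.029125 +0.000054 = +0.956312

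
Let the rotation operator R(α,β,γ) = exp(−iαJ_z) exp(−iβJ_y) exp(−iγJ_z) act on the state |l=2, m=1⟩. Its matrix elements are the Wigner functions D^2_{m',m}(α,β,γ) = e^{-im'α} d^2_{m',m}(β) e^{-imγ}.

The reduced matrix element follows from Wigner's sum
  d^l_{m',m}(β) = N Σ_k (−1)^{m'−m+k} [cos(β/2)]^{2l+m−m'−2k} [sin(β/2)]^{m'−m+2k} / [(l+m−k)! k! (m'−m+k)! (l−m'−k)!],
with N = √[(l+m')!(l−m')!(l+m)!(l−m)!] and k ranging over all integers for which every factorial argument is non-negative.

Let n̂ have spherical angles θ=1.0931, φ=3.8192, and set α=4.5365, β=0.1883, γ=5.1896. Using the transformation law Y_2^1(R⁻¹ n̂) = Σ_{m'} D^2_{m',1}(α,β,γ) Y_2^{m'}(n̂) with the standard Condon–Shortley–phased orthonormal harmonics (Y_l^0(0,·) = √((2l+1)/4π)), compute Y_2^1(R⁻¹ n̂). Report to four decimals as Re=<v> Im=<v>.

Re=-0.3481 Im=-0.1067

Need the full column D^2_{m',1} for m'=−2..2 at α=4.5365, β=0.1883, γ=5.1896.
cos(β/2)=0.995571, sin(β/2)=0.094011
d^2_{-2,1}: single k=3 term ⇒ +0.001654;  D = -0.001220-0.001118i
d^2_{-1,1}: k∈[2..3] ⇒ +0.026280 -0.000078 = +0.026202;  D = +0.020810-0.015922i
d^2_{0,1}: k∈[1..2] ⇒ +0.227233 -0.002026 = +0.225207;  D = +0.103438+0.200046i
d^2_{1,1}: k∈[0..1] ⇒ +0.982402 -0.026280 = +0.956122;  D = -0.913044+0.283761i
d^2_{2,1}: single k=0 term ⇒ -0.185535;  D = +0.023211+0.184077i
Y_2^{m'}(θ=1.0931,φ=3.8192) and Σ D·Y over m':
  (-0.0012-0.0011i)·(+0.0652-0.2976i)  (+0.0208-0.0159i)·(-0.2457+0.1977i)  (+0.1034+0.2000i)·(-0.1154+0.0000i)  (-0.9130+0.2838i)·(+0.2457+0.1977i)  (+0.0232+0.1841i)·(+0.0652+0.2976i)
Y_2^1(R⁻¹ n̂) = -0.348051-0.106685i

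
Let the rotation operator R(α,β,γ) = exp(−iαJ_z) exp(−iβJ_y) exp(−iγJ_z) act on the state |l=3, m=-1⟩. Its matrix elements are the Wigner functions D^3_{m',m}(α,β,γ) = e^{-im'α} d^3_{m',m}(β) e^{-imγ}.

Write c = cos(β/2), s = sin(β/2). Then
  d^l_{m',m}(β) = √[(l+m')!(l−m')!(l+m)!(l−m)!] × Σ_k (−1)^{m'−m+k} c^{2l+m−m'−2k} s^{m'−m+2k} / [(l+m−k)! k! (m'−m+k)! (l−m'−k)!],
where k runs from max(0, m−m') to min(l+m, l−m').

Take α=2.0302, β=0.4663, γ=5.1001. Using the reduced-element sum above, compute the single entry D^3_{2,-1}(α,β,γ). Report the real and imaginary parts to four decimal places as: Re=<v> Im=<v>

Split into d^3_{2,-1}(β=0.4663) × two z-phases.
Half-angle: c=0.972943, s=0.231043. N=√(120·1·2·24)=75.894664
k∈{0,1} keeps every argument non-negative
  k=0: (−1)^3·75.8947/(12)·0.9729^3·0.2310^3 = -0.071841
  k=1: (−1)^4·75.8947/(24)·0.9729^1·0.2310^5 = +0.002026
d^3_{2,-1}(0.4663) = -0.071841 +0.002026 = -0.069816
Attach z-rotation phases: D = e^{-i(2)(2.0302)}·(-0.069816)·e^{-i(-1)(5.1001)} = -0.035360-0.060199i

Re=-0.0354 Im=-0.0602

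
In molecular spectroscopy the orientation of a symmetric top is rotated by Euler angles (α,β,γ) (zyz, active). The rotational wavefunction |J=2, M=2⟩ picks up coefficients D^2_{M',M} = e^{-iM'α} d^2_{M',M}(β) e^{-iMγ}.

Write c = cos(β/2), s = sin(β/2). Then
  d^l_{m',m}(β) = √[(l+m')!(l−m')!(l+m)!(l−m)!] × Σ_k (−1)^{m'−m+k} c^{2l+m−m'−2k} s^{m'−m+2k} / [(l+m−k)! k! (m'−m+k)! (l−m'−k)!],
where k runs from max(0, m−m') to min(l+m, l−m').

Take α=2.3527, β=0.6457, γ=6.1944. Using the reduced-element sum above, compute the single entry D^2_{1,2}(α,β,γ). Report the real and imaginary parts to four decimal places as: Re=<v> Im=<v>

Re=-0.3075 Im=-0.4453

First d^2_{1,2}(β=0.6457), then the phase factors e^{-i(1)α} and e^{-i(2)γ}:
Half-angle: c=0.948335, s=0.317271. N=√(6·1·24·1)=12.000000
k: max(0,(2)−(1))=1 … min(2+(2),2−(1))=1
  k=1: (−1)^0·12.0000/(6)·0.9483^3·0.3173^1 = +0.541184
d^2_{1,2}(0.6457) = +0.541184
Phases: e^{-i·(1)·2.3527}=-0.704631-0.709573i, e^{-i·(2)·6.1944}=+0.984276+0.176639i ⇒ D=-0.307508-0.445330i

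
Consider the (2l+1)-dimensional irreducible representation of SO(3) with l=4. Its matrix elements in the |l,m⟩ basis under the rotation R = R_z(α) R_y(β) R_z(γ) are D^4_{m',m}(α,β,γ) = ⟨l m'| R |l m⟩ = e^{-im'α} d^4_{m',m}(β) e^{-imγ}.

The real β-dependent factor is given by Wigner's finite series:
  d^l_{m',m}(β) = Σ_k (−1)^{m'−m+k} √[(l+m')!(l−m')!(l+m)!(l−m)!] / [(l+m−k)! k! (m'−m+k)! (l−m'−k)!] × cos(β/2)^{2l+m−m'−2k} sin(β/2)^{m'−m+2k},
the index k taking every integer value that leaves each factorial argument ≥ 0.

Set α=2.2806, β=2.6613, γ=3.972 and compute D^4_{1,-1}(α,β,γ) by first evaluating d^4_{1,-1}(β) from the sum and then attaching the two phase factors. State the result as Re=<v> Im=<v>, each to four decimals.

Re=0.0197 Im=-0.1622

Split into d^4_{1,-1}(β=2.6613) × two z-phases.
With c≡cos(β/2)=0.237845 and s≡sin(β/2)=0.971303, N=[120·6·6·120]^{1/2}=720.000000
k∈{0,1,2,3} keeps every argument non-negative
  k=0: (−1)^2·720.0000/(72)·0.2378^6·0.9713^2 = +0.001708
  k=1: (−1)^3·720.0000/(24)·0.2378^4·0.9713^4 = -0.085451
  k=2: (−1)^4·720.0000/(48)·0.2378^2·0.9713^6 = +0.712537
  k=3: (−1)^5·720.0000/(720)·0.2378^0·0.9713^8 = -0.792207
d^4_{1,-1}(2.6613) = +0.001708 -0.085451 +0.712537 -0.792207 = -0.163412
Attach z-rotation phases: D = e^{-i(1)(2.2806)}·(-0.163412)·e^{-i(-1)(3.972)} = +0.019660-0.162225i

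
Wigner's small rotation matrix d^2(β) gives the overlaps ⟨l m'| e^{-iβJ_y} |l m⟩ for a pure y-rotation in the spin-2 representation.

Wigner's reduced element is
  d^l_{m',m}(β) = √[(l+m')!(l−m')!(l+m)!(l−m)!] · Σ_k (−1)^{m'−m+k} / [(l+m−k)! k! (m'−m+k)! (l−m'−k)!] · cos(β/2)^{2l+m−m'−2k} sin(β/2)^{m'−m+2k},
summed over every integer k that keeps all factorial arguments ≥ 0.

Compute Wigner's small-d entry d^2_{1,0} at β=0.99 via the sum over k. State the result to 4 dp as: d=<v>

d=-0.5618

d^2_{1,0}(β=0.99) via Wigner's sum:
Half-angle: c=0.879969, s=0.475032. N=√(6·1·2·2)=4.898979
The bounds max(0,m−m')=0 and min(l+m,l−m')=1 give 2 terms
  k=0: (−1)^1·4.8990/(2)·0.8800^3·0.4750^1 = -0.792866
  k=1: (−1)^2·4.8990/(2)·0.8800^1·0.4750^3 = +0.231052
d^2_{1,0}(0.99) = -0.792866 +0.231052 = -0.561814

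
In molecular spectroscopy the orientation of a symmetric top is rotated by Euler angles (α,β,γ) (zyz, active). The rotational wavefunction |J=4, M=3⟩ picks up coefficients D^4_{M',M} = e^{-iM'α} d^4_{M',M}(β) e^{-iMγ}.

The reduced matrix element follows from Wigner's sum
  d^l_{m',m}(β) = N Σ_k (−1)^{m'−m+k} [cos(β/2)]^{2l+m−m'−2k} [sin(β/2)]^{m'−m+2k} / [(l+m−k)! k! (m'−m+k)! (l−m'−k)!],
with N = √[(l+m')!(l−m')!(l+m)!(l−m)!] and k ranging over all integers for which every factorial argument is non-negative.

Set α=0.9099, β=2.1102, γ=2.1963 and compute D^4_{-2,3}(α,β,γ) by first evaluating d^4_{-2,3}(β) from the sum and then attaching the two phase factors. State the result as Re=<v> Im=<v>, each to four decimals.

Split into d^4_{-2,3}(β=2.1102) × two z-phases.
Half-angle: c=0.493141, s=0.869950. N=√(2·720·5040·1)=2693.993318
The bounds max(0,m−m')=5 and min(l+m,l−m')=6 give 2 terms
  k=5: (−1)^0·2693.9933/(240)·0.4931^3·0.8699^5 = +0.670762
  k=6: (−1)^1·2693.9933/(720)·0.4931^1·0.8699^7 = -0.695814
d^4_{-2,3}(2.1102) = +0.670762 -0.695814 = -0.025053
Phases: e^{-i·(-2)·0.9099}=-0.246438+0.969158i, e^{-i·(3)·2.1963}=+0.953632-0.300975i ⇒ D=-0.001420-0.025012i

Re=-0.0014 Im=-0.0250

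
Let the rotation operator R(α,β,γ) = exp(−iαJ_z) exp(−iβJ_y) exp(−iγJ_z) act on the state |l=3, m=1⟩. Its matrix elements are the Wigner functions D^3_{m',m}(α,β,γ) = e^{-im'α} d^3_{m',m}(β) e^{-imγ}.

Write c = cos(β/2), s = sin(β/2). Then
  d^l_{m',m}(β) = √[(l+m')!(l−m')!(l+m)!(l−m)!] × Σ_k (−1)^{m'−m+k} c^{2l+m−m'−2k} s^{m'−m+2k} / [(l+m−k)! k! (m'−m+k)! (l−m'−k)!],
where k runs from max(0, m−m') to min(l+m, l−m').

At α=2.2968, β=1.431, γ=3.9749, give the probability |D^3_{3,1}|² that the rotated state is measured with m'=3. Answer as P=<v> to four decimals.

First d^3_{3,1}(β=1.431), then the phase factors e^{-i(3)α} and e^{-i(1)γ}:
Half-angle: c=0.754765, s=0.655995. N=√(720·1·24·2)=185.903201
k: max(0,(1)−(3))=0 … min(3+(1),3−(3))=0
  k=0: (−1)^2·185.9032/(48)·0.7548^4·0.6560^2 = +0.540872
d^3_{3,1}(1.431) = +0.540872
|D^3_{3,1}|² = |d^3_{3,1}(β)|² = (+0.540872)² = 0.292542 (the z-rotation phases have unit modulus)

P=0.2925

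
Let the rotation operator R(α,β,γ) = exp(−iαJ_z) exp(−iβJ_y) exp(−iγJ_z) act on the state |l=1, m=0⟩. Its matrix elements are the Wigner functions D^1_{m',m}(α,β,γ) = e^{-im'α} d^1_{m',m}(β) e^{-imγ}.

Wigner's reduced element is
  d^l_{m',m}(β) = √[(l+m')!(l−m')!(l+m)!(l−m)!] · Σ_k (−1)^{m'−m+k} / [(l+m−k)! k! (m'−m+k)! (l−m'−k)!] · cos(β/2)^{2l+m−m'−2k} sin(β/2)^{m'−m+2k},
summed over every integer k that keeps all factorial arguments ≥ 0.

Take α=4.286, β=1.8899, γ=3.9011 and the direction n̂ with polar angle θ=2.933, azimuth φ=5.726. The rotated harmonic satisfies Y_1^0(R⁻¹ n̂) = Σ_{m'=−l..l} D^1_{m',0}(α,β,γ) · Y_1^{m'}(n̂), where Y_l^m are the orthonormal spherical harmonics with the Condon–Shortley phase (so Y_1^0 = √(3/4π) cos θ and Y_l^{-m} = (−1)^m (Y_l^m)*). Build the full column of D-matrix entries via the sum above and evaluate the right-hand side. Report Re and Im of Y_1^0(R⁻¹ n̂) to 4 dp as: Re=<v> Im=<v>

Re=0.1625 Im=0.0000

Need the full column D^1_{m',0} for m'=−1..1 at α=4.286, β=1.8899, γ=3.9011.
cos(β/2)=0.585783, sin(β/2)=0.810468
d^1_{-1,0}: single k=1 term ⇒ +0.671410;  D = -0.277686-0.611295i
d^1_{0,0}: k∈[0..1] ⇒ +0.343142 -0.656858 = -0.313716;  D = -0.313716+0.000000i
d^1_{1,0}: single k=0 term ⇒ -0.671410;  D = +0.277686-0.611295i
Y_1^{m'}(θ=2.933,φ=5.726) and Σ D·Y over m':
  (-0.2777-0.6113i)·(+0.0607+0.0378i)  (-0.3137+0.0000i)·(-0.4780+0.0000i)  (+0.2777-0.6113i)·(-0.0607+0.0378i)
Y_1^0(R⁻¹ n̂) = +0.162490+0.000000i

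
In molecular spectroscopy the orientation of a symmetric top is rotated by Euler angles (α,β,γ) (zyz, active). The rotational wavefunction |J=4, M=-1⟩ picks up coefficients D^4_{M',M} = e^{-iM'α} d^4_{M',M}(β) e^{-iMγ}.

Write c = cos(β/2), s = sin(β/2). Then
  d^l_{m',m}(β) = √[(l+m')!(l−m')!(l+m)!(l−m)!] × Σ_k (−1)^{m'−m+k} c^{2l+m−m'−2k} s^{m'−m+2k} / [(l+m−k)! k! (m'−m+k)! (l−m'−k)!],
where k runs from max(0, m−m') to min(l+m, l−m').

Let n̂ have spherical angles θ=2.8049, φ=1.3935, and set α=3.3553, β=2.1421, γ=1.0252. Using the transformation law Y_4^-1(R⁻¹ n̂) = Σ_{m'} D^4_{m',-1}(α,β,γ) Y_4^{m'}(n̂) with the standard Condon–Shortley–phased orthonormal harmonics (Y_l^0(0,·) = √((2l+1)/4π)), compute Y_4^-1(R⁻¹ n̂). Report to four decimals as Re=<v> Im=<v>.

Need the full column D^4_{m',-1} for m'=−4..4 at α=3.3553, β=2.1421, γ=1.0252.
cos(β/2)=0.479203, sin(β/2)=0.877704
d^4_{-4,-1}: single k=3 term ⇒ +0.127860;  D = -0.038911+0.121796i
d^4_{-3,-1}: k∈[2..3] ⇒ +0.074043 -0.413990 = -0.339947;  D = -0.032424+0.338397i
d^4_{-2,-1}: k∈[1..3] ⇒ +0.021608 -0.362450 +0.810614 = +0.469772;  D = +0.055389+0.466496i
d^4_{-1,-1}: k∈[0..3] ⇒ +0.002781 -0.139928 +0.938840 -1.049851 = -0.248158;  D = +0.080857+0.234616i
d^4_{0,-1}: k∈[0..3] ⇒ -0.022777 +0.458467 -1.538032 +0.859947 = -0.242396;  D = -0.125786-0.207204i
d^4_{1,-1}: k∈[0..3] ⇒ +0.093285 -0.938840 +1.574777 -0.352197 = +0.377025;  D = -0.259551-0.273462i
d^4_{2,-1}: k∈[0..2] ⇒ -0.241633 +1.215921 -0.815817 = +0.158471;  D = +0.130989+0.089189i
d^4_{3,-1}: k∈[0..1] ⇒ +0.413990 -0.833294 = -0.419304;  D = +0.388755+0.157115i
d^4_{4,-1}: single k=0 term ⇒ -0.428937;  D = -0.422726-0.072725i
Y_4^{m'}(θ=2.8049,φ=1.3935) and Σ D·Y over m':
  (-0.0389+0.1218i)·(+0.0040+0.0034i)  (-0.0324+0.3384i)·(+0.0216-0.0367i)  (+0.0554+0.4665i)·(-0.1793-0.0664i)  (+0.0809+0.2346i)·(-0.0842+0.4699i)  (-0.1258-0.2072i)·(+0.4286+0.0000i)  (-0.2596-0.2735i)·(+0.0842+0.4699i)  (+0.1310+0.0892i)·(-0.1793+0.0664i)  (+0.3888+0.1571i)·(-0.0216-0.0367i)  (-0.4227-0.0727i)·(+0.0040-0.0034i)
Y_4^-1(R⁻¹ n̂) = -0.066105-0.317796i

Re=-0.0661 Im=-0.3178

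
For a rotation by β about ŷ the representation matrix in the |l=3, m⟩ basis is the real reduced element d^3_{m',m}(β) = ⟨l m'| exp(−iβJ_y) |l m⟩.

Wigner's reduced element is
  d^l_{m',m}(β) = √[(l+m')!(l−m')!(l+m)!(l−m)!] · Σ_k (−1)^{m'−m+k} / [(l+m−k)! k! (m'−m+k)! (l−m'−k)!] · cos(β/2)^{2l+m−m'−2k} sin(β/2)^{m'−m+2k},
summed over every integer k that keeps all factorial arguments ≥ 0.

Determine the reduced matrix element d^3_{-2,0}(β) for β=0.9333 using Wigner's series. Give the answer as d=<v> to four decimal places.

d^3_{-2,0}(β=0.9333) via Wigner's sum:
With c≡cos(β/2)=0.893080 and s≡sin(β/2)=0.449897, N=[1·120·6·6]^{1/2}=65.726707
k∈{2,3} keeps every argument non-negative
  k=2: (−1)^0·65.7267/(12)·0.8931^4·0.4499^2 = +0.705260
  k=3: (−1)^1·65.7267/(12)·0.8931^2·0.4499^4 = -0.178976
d^3_{-2,0}(0.9333) = +0.705260 -0.178976 = +0.526284

d=0.5263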